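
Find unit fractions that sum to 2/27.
1/14 + 1/378

Greedy algorithm:
2/27: ceiling(27/2) = 14, use 1/14
1/378: ceiling(378/1) = 378, use 1/378
Result: 2/27 = 1/14 + 1/378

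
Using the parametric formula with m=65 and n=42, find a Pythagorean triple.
(2461, 5460, 5989)

Euclid's formula: a = m² - n², b = 2mn, c = m² + n²
m = 65, n = 42
a = 65² - 42² = 4225 - 1764 = 2461
b = 2 × 65 × 42 = 5460
c = 65² + 42² = 4225 + 1764 = 5989
Verification: 2461² + 5460² = 6056521 + 29811600 = 35868121 = 5989² ✓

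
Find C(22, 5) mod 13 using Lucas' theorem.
9

Using Lucas' theorem:
Write n=22 and k=5 in base 13:
n in base 13: [1, 9]
k in base 13: [0, 5]
C(22,5) mod 13 = ∏ C(n_i, k_i) mod 13
Digit binomials (mod 13): C(1,0) = 1; C(9,5) = 126 ≡ 9
Product: 1 × 9 = 9 ≡ 9 (mod 13)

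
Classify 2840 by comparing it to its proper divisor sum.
abundant

Proper divisors of 2840: sum = 1 + 2 + 4 + 5 + 8 + 10 + 20 + 40 + 71 + 142 + 284 + 355 + 568 + 710 + 1420 = 3640
Since 3640 > 2840, 2840 is abundant.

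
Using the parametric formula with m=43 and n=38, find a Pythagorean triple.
(405, 3268, 3293)

Euclid's formula: a = m² - n², b = 2mn, c = m² + n²
m = 43, n = 38
a = 43² - 38² = 1849 - 1444 = 405
b = 2 × 43 × 38 = 3268
c = 43² + 38² = 1849 + 1444 = 3293
Verification: 405² + 3268² = 164025 + 10679824 = 10843849 = 3293² ✓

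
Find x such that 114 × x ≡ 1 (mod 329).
228

gcd(114, 329) = 1, so the inverse exists.
Extended Euclidean algorithm on (329, 114):
329 = 2 × 114 + 101  ⟹  101 = (1)·329 + (-2)·114
114 = 1 × 101 + 13  ⟹  13 = (-1)·329 + (3)·114
101 = 7 × 13 + 10  ⟹  10 = (8)·329 + (-23)·114
13 = 1 × 10 + 3  ⟹  3 = (-9)·329 + (26)·114
10 = 3 × 3 + 1  ⟹  1 = (35)·329 + (-101)·114
So (-101)·114 ≡ 1 (mod 329), i.e. 114^(-1) ≡ -101 ≡ 228 (mod 329).
Check: 114 × 228 = 25992 ≡ 1 (mod 329)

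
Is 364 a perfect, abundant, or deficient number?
abundant

Proper divisors of 364: sum = 1 + 2 + 4 + 7 + 13 + 14 + 26 + 28 + 52 + 91 + 182 = 420
Since 420 > 364, 364 is abundant.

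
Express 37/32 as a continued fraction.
[1; 6, 2, 2]

Euclidean algorithm steps:
37 = 1 × 32 + 5
32 = 6 × 5 + 2
5 = 2 × 2 + 1
2 = 2 × 1 + 0
Continued fraction: [1; 6, 2, 2]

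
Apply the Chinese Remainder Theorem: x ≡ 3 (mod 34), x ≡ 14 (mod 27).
581

Using Chinese Remainder Theorem:
M = 34 × 27 = 918
M1 = 27, M2 = 34
y1 = 27^(-1) mod 34 = 29
y2 = 34^(-1) mod 27 = 4
x = (3×27×29 + 14×34×4) mod 918 = 581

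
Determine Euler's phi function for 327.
216

327 = 3 × 109
φ(n) = n × ∏(1 - 1/p) for each prime p dividing n
φ(327) = 327 × (1 - 1/3) × (1 - 1/109) = 216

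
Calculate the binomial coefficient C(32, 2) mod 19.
2

Using Lucas' theorem:
Write n=32 and k=2 in base 19:
n in base 19: [1, 13]
k in base 19: [0, 2]
C(32,2) mod 19 = ∏ C(n_i, k_i) mod 19
Digit binomials (mod 19): C(1,0) = 1; C(13,2) = 78 ≡ 2
Product: 1 × 2 = 2 ≡ 2 (mod 19)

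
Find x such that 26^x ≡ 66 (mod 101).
49

Baby-step giant-step with step n = ⌈√101⌉ = 11.
Baby steps 26^j mod 101 (j:value) for j=0..10: 0:1, 1:26, 2:70, 3:2, 4:52, 5:39, 6:4, 7:3, 8:78, 9:8, 10:6.
Giant-step multiplier: 26^(-11) ≡ 26^(100-11) = 26^89 ≡ 90 (mod 101).
Giant steps γ_i = 66·90^i mod 101: γ_0=66, γ_1=82, γ_2=7, γ_3=24, γ_4=39 (in table at j=5).
x = i·n + j = 4·11 + 5 = 49.
Check: 26^49 ≡ 66 (mod 101).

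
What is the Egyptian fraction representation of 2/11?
1/6 + 1/66

Greedy algorithm:
2/11: ceiling(11/2) = 6, use 1/6
1/66: ceiling(66/1) = 66, use 1/66
Result: 2/11 = 1/6 + 1/66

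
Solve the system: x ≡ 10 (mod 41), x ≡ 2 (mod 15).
92

Using Chinese Remainder Theorem:
M = 41 × 15 = 615
M1 = 15, M2 = 41
y1 = 15^(-1) mod 41 = 11
y2 = 41^(-1) mod 15 = 11
x = (10×15×11 + 2×41×11) mod 615 = 92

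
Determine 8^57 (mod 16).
0

Repeated squaring. Binary of 57 = 111001.
8^1 ≡ 8 (mod 16); 8^2 ≡ 0 (mod 16); 8^4 ≡ 0 (mod 16); 8^8 ≡ 0 (mod 16); 8^16 ≡ 0 (mod 16); 8^32 ≡ 0 (mod 16)
8^57 = 8^1 × 8^8 × 8^16 × 8^32 ≡ 0 (mod 16)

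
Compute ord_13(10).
6

13 is prime, so ord(10) divides φ(13) = 12.
Divisors of 12: 1, 2, 3, 4, 6, 12.
Repeated squaring: 10^1 ≡ 10, 10^2 ≡ 9, 10^4 ≡ 3, 10^8 ≡ 9 (mod 13).
Test 10^d mod 13 for each divisor d in increasing order:
10^1 ≡ 10
10^2 ≡ 9
10^3 = 10^2·10^1 ≡ 12
10^4 ≡ 3
10^6 = 10^4·10^2 ≡ 1  ← first divisor giving 1
The order is 6.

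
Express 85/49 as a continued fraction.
[1; 1, 2, 1, 3, 3]

Euclidean algorithm steps:
85 = 1 × 49 + 36
49 = 1 × 36 + 13
36 = 2 × 13 + 10
13 = 1 × 10 + 3
10 = 3 × 3 + 1
3 = 3 × 1 + 0
Continued fraction: [1; 1, 2, 1, 3, 3]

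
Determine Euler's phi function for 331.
330

331 = 331
φ(n) = n × ∏(1 - 1/p) for each prime p dividing n
φ(331) = 331 × (1 - 1/331) = 330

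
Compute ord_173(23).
43

173 is prime, so ord(23) divides φ(173) = 172.
Divisors of 172: 1, 2, 4, 43, 86, 172.
Repeated squaring: 23^1 ≡ 23, 23^2 ≡ 10, 23^4 ≡ 100, 23^8 ≡ 139, 23^16 ≡ 118, 23^32 ≡ 84, 23^64 ≡ 136, 23^128 ≡ 158 (mod 173).
Test 23^d mod 173 for each divisor d in increasing order:
23^1 ≡ 23
23^2 ≡ 10
23^4 ≡ 100
23^43 = 23^32·23^8·23^2·23^1 ≡ 1  ← first divisor giving 1
The order is 43.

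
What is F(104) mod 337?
139

Matrix identity: Q^n = [[F_(n+1), F_n], [F_n, F_(n-1)]] with Q = [[1,1],[1,0]].
n = 104 = 1101000₂. Square-and-multiply, entries mod 337:
Q^1 = [[1,1],[1,0]]
Q^3 = (Q^1)²·Q = [[3,2],[2,1]]
Q^6 = (Q^3)² = [[13,8],[8,5]]
Q^13 = (Q^6)²·Q = [[40,233],[233,144]]
Q^26 = (Q^13)² = [[284,73],[73,211]]
Q^52 = (Q^26)² = [[50,76],[76,311]]
Q^104 = (Q^52)² = [[188,139],[139,49]]
F_104 mod 337 = Q^104[0][1] = 139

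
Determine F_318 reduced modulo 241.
139

Matrix identity: Q^n = [[F_(n+1), F_n], [F_n, F_(n-1)]] with Q = [[1,1],[1,0]].
n = 318 = 100111110₂. Square-and-multiply, entries mod 241:
Q^1 = [[1,1],[1,0]]
Q^2 = (Q^1)² = [[2,1],[1,1]]
Q^4 = (Q^2)² = [[5,3],[3,2]]
Q^9 = (Q^4)²·Q = [[55,34],[34,21]]
Q^19 = (Q^9)²·Q = [[17,84],[84,174]]
Q^39 = (Q^19)²·Q = [[12,115],[115,138]]
Q^79 = (Q^39)²·Q = [[12,114],[114,139]]
Q^159 = (Q^79)²·Q = [[229,126],[126,103]]
Q^318 = (Q^159)² = [[114,139],[139,216]]
F_318 mod 241 = Q^318[0][1] = 139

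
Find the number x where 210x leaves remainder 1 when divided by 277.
62

gcd(210, 277) = 1, so the inverse exists.
Extended Euclidean algorithm on (277, 210):
277 = 1 × 210 + 67  ⟹  67 = (1)·277 + (-1)·210
210 = 3 × 67 + 9  ⟹  9 = (-3)·277 + (4)·210
67 = 7 × 9 + 4  ⟹  4 = (22)·277 + (-29)·210
9 = 2 × 4 + 1  ⟹  1 = (-47)·277 + (62)·210
So (62)·210 ≡ 1 (mod 277), i.e. 210^(-1) ≡ 62 (mod 277).
Check: 210 × 62 = 13020 ≡ 1 (mod 277)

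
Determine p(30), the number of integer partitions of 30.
5604

p(n) counts ways to write n as a sum of positive integers (order ignored).
Euler's pentagonal recurrence: p(k) = p(k-1) + p(k-2) - p(k-5) - p(k-7) + p(k-12) + p(k-15) - ... (offsets j(3j∓1)/2, signs ++--, p(0)=1, p(<0)=0).
DP table for k = 0..29: p(0)=1, p(1)=1, p(2)=2, p(3)=3, p(4)=5, p(5)=7, p(6)=11, p(7)=15, p(8)=22, p(9)=30, p(10)=42, p(11)=56, p(12)=77, p(13)=101, p(14)=135, p(15)=176, p(16)=231, p(17)=297, p(18)=385, p(19)=490, p(20)=627, p(21)=792, p(22)=1002, p(23)=1255, p(24)=1575, p(25)=1958, p(26)=2436, p(27)=3010, p(28)=3718, p(29)=4565.
Final step: p(30) = p(29) + p(28) - p(25) - p(23) + p(18) + p(15) - p(8) - p(4)
= 4565 + 3718 - 1958 - 1255 + 385 + 176 - 22 - 5
= 5604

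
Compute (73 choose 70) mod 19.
9

Using Lucas' theorem:
Write n=73 and k=70 in base 19:
n in base 19: [3, 16]
k in base 19: [3, 13]
C(73,70) mod 19 = ∏ C(n_i, k_i) mod 19
Digit binomials (mod 19): C(3,3) = 1; C(16,13) = 560 ≡ 9
Product: 1 × 9 = 9 ≡ 9 (mod 19)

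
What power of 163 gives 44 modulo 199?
155

Baby-step giant-step with step n = ⌈√199⌉ = 15.
Baby steps 163^j mod 199 (j:value) for j=0..14: 0:1, 1:163, 2:102, 3:109, 4:56, 5:173, 6:140, 7:134, 8:151, 9:136, 10:79, 11:141, 12:98, 13:54, 14:46.
Giant-step multiplier: 163^(-15) ≡ 163^(198-15) = 163^183 ≡ 171 (mod 199).
Giant steps γ_i = 44·171^i mod 199: γ_0=44, γ_1=161, γ_2=69, γ_3=58, γ_4=167, γ_5=100, γ_6=185, γ_7=193, γ_8=168, γ_9=72, γ_10=173 (in table at j=5).
x = i·n + j = 10·15 + 5 = 155.
Check: 163^155 ≡ 44 (mod 199).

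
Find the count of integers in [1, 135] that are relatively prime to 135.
72

135 = 3^3 × 5
φ(n) = n × ∏(1 - 1/p) for each prime p dividing n
φ(135) = 135 × (1 - 1/3) × (1 - 1/5) = 72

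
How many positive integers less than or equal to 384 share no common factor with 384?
128

384 = 2^7 × 3
φ(n) = n × ∏(1 - 1/p) for each prime p dividing n
φ(384) = 384 × (1 - 1/2) × (1 - 1/3) = 128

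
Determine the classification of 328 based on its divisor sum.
deficient

Proper divisors of 328: sum = 1 + 2 + 4 + 8 + 41 + 82 + 164 = 302
Since 302 < 328, 328 is deficient.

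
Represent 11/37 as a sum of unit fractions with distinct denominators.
1/4 + 1/22 + 1/543 + 1/884004

Greedy algorithm:
11/37: ceiling(37/11) = 4, use 1/4
7/148: ceiling(148/7) = 22, use 1/22
3/1628: ceiling(1628/3) = 543, use 1/543
1/884004: ceiling(884004/1) = 884004, use 1/884004
Result: 11/37 = 1/4 + 1/22 + 1/543 + 1/884004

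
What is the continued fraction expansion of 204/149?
[1; 2, 1, 2, 2, 3, 2]

Euclidean algorithm steps:
204 = 1 × 149 + 55
149 = 2 × 55 + 39
55 = 1 × 39 + 16
39 = 2 × 16 + 7
16 = 2 × 7 + 2
7 = 3 × 2 + 1
2 = 2 × 1 + 0
Continued fraction: [1; 2, 1, 2, 2, 3, 2]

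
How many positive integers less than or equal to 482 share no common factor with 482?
240

482 = 2 × 241
φ(n) = n × ∏(1 - 1/p) for each prime p dividing n
φ(482) = 482 × (1 - 1/2) × (1 - 1/241) = 240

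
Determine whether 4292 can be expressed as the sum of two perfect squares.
14² + 64² (a=14, b=64)

Factorization: 4292 = 2^2 × 29 × 37
By Fermat: n is sum of two squares iff every prime p ≡ 3 (mod 4) appears to even power.
All primes ≡ 3 (mod 4) appear to even power.
Search a = 0, 1, 2, … for 4292 - a² a perfect square: first hit at a = 14: 4292 - 196 = 4096 = 64².
4292 = 14² + 64² = 196 + 4096 ✓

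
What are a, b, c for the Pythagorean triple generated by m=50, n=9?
(2419, 900, 2581)

Euclid's formula: a = m² - n², b = 2mn, c = m² + n²
m = 50, n = 9
a = 50² - 9² = 2500 - 81 = 2419
b = 2 × 50 × 9 = 900
c = 50² + 9² = 2500 + 81 = 2581
Verification: 2419² + 900² = 5851561 + 810000 = 6661561 = 2581² ✓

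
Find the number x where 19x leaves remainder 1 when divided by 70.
59

gcd(19, 70) = 1, so the inverse exists.
Extended Euclidean algorithm on (70, 19):
70 = 3 × 19 + 13  ⟹  13 = (1)·70 + (-3)·19
19 = 1 × 13 + 6  ⟹  6 = (-1)·70 + (4)·19
13 = 2 × 6 + 1  ⟹  1 = (3)·70 + (-11)·19
So (-11)·19 ≡ 1 (mod 70), i.e. 19^(-1) ≡ -11 ≡ 59 (mod 70).
Check: 19 × 59 = 1121 ≡ 1 (mod 70)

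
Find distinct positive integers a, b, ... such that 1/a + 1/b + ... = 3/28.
1/10 + 1/140

Greedy algorithm:
3/28: ceiling(28/3) = 10, use 1/10
1/140: ceiling(140/1) = 140, use 1/140
Result: 3/28 = 1/10 + 1/140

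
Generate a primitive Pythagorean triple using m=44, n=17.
(1647, 1496, 2225)

Euclid's formula: a = m² - n², b = 2mn, c = m² + n²
m = 44, n = 17
a = 44² - 17² = 1936 - 289 = 1647
b = 2 × 44 × 17 = 1496
c = 44² + 17² = 1936 + 289 = 2225
Verification: 1647² + 1496² = 2712609 + 2238016 = 4950625 = 2225² ✓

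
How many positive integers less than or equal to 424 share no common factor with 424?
208

424 = 2^3 × 53
φ(n) = n × ∏(1 - 1/p) for each prime p dividing n
φ(424) = 424 × (1 - 1/2) × (1 - 1/53) = 208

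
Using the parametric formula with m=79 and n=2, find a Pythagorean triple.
(6237, 316, 6245)

Euclid's formula: a = m² - n², b = 2mn, c = m² + n²
m = 79, n = 2
a = 79² - 2² = 6241 - 4 = 6237
b = 2 × 79 × 2 = 316
c = 79² + 2² = 6241 + 4 = 6245
Verification: 6237² + 316² = 38900169 + 99856 = 39000025 = 6245² ✓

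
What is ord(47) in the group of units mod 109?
108

109 is prime, so ord(47) divides φ(109) = 108.
Divisors of 108: 1, 2, 3, 4, 6, 9, 12, 18, 27, 36, 54, 108.
Repeated squaring: 47^1 ≡ 47, 47^2 ≡ 29, 47^4 ≡ 78, 47^8 ≡ 89, 47^16 ≡ 73, 47^32 ≡ 97, 47^64 ≡ 35 (mod 109).
Test 47^d mod 109 for each divisor d in increasing order:
47^1 ≡ 47
47^2 ≡ 29
47^3 = 47^2·47^1 ≡ 55
47^4 ≡ 78
47^6 = 47^4·47^2 ≡ 82
47^9 = 47^8·47^1 ≡ 41
47^12 = 47^8·47^4 ≡ 75
47^18 = 47^16·47^2 ≡ 46
47^27 = 47^16·47^8·47^2·47^1 ≡ 33
47^36 = 47^32·47^4 ≡ 45
47^54 = 47^32·47^16·47^4·47^2 ≡ 108
47^108 = 47^64·47^32·47^8·47^4 ≡ 1  ← first divisor giving 1
The order is 108.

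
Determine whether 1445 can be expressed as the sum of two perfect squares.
1² + 38² (a=1, b=38)

Factorization: 1445 = 5 × 17^2
By Fermat: n is sum of two squares iff every prime p ≡ 3 (mod 4) appears to even power.
All primes ≡ 3 (mod 4) appear to even power.
Search a = 0, 1, 2, … for 1445 - a² a perfect square: first hit at a = 1: 1445 - 1 = 1444 = 38².
1445 = 1² + 38² = 1 + 1444 ✓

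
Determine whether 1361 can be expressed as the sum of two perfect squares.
20² + 31² (a=20, b=31)

Factorization: 1361 = 1361
By Fermat: n is sum of two squares iff every prime p ≡ 3 (mod 4) appears to even power.
All primes ≡ 3 (mod 4) appear to even power.
Search a = 0, 1, 2, … for 1361 - a² a perfect square: first hit at a = 20: 1361 - 400 = 961 = 31².
1361 = 20² + 31² = 400 + 961 ✓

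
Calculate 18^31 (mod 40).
32

Repeated squaring. Binary of 31 = 11111.
18^1 ≡ 18 (mod 40); 18^2 ≡ 4 (mod 40); 18^4 ≡ 16 (mod 40); 18^8 ≡ 16 (mod 40); 18^16 ≡ 16 (mod 40)
18^31 = 18^1 × 18^2 × 18^4 × 18^8 × 18^16 ≡ 32 (mod 40)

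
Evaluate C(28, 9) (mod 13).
0

Using Lucas' theorem:
Write n=28 and k=9 in base 13:
n in base 13: [2, 2]
k in base 13: [0, 9]
C(28,9) mod 13 = ∏ C(n_i, k_i) mod 13
Digit binomials (mod 13): C(2,0) = 1; C(2,9) = 0 (k_i > n_i)
Product: 1 × 0 = 0 ≡ 0 (mod 13)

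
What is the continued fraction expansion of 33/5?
[6; 1, 1, 2]

Euclidean algorithm steps:
33 = 6 × 5 + 3
5 = 1 × 3 + 2
3 = 1 × 2 + 1
2 = 2 × 1 + 0
Continued fraction: [6; 1, 1, 2]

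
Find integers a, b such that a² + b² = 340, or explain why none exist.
4² + 18² (a=4, b=18)

Factorization: 340 = 2^2 × 5 × 17
By Fermat: n is sum of two squares iff every prime p ≡ 3 (mod 4) appears to even power.
All primes ≡ 3 (mod 4) appear to even power.
Search a = 0, 1, 2, … for 340 - a² a perfect square: first hit at a = 4: 340 - 16 = 324 = 18².
340 = 4² + 18² = 16 + 324 ✓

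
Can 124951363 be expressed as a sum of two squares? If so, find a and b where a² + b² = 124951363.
Not possible

Factorization: 124951363 = 61 × 127^3
By Fermat: n is sum of two squares iff every prime p ≡ 3 (mod 4) appears to even power.
Prime(s) ≡ 3 (mod 4) with odd exponent: [(127, 3)]
Therefore 124951363 cannot be expressed as a² + b².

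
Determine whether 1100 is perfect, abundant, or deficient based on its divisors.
abundant

Proper divisors of 1100: sum = 1 + 2 + 4 + 5 + 10 + 11 + 20 + 22 + ... + 110 + 220 + 275 + 550 (17 divisors) = 1504
Since 1504 > 1100, 1100 is abundant.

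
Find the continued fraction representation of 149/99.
[1; 1, 1, 49]

Euclidean algorithm steps:
149 = 1 × 99 + 50
99 = 1 × 50 + 49
50 = 1 × 49 + 1
49 = 49 × 1 + 0
Continued fraction: [1; 1, 1, 49]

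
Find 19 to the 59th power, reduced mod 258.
61

Repeated squaring. Binary of 59 = 111011.
19^1 ≡ 19 (mod 258); 19^2 ≡ 103 (mod 258); 19^4 ≡ 31 (mod 258); 19^8 ≡ 187 (mod 258); 19^16 ≡ 139 (mod 258); 19^32 ≡ 229 (mod 258)
19^59 = 19^1 × 19^2 × 19^8 × 19^16 × 19^32 ≡ 61 (mod 258)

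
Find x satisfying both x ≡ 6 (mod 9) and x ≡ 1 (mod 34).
69

Using Chinese Remainder Theorem:
M = 9 × 34 = 306
M1 = 34, M2 = 9
y1 = 34^(-1) mod 9 = 4
y2 = 9^(-1) mod 34 = 19
x = (6×34×4 + 1×9×19) mod 306 = 69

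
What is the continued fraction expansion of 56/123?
[0; 2, 5, 11]

Euclidean algorithm steps:
56 = 0 × 123 + 56
123 = 2 × 56 + 11
56 = 5 × 11 + 1
11 = 11 × 1 + 0
Continued fraction: [0; 2, 5, 11]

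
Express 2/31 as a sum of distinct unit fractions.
1/16 + 1/496

Greedy algorithm:
2/31: ceiling(31/2) = 16, use 1/16
1/496: ceiling(496/1) = 496, use 1/496
Result: 2/31 = 1/16 + 1/496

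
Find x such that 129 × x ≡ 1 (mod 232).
9

gcd(129, 232) = 1, so the inverse exists.
Extended Euclidean algorithm on (232, 129):
232 = 1 × 129 + 103  ⟹  103 = (1)·232 + (-1)·129
129 = 1 × 103 + 26  ⟹  26 = (-1)·232 + (2)·129
103 = 3 × 26 + 25  ⟹  25 = (4)·232 + (-7)·129
26 = 1 × 25 + 1  ⟹  1 = (-5)·232 + (9)·129
So (9)·129 ≡ 1 (mod 232), i.e. 129^(-1) ≡ 9 (mod 232).
Check: 129 × 9 = 1161 ≡ 1 (mod 232)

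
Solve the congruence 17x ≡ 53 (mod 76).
x ≡ 21 (mod 76)

gcd(17, 76) = 1, which divides 53, so solutions exist.
Find 17^(-1) mod 76 by the extended Euclidean algorithm:
76 = 4 × 17 + 8  ⟹  8 = (1)·76 + (-4)·17
17 = 2 × 8 + 1  ⟹  1 = (-2)·76 + (9)·17
So (9)·17 ≡ 1 (mod 76), i.e. 17^(-1) ≡ 9 (mod 76).
x ≡ 9 × 53 = 477 ≡ 21 (mod 76).
Check: 17 × 21 = 357 ≡ 53 (mod 76).
Unique solution: x ≡ 21 (mod 76)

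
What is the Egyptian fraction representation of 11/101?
1/10 + 1/113 + 1/16305 + 1/372177930

Greedy algorithm:
11/101: ceiling(101/11) = 10, use 1/10
9/1010: ceiling(1010/9) = 113, use 1/113
7/114130: ceiling(114130/7) = 16305, use 1/16305
1/372177930: ceiling(372177930/1) = 372177930, use 1/372177930
Result: 11/101 = 1/10 + 1/113 + 1/16305 + 1/372177930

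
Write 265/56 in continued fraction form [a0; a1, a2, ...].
[4; 1, 2, 1, 2, 1, 3]

Euclidean algorithm steps:
265 = 4 × 56 + 41
56 = 1 × 41 + 15
41 = 2 × 15 + 11
15 = 1 × 11 + 4
11 = 2 × 4 + 3
4 = 1 × 3 + 1
3 = 3 × 1 + 0
Continued fraction: [4; 1, 2, 1, 2, 1, 3]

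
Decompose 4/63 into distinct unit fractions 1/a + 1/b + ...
1/16 + 1/1008

Greedy algorithm:
4/63: ceiling(63/4) = 16, use 1/16
1/1008: ceiling(1008/1) = 1008, use 1/1008
Result: 4/63 = 1/16 + 1/1008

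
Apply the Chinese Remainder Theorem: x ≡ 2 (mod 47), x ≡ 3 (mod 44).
707

Using Chinese Remainder Theorem:
M = 47 × 44 = 2068
M1 = 44, M2 = 47
y1 = 44^(-1) mod 47 = 31
y2 = 47^(-1) mod 44 = 15
x = (2×44×31 + 3×47×15) mod 2068 = 707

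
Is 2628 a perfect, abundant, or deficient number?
abundant

Proper divisors of 2628: sum = 1 + 2 + 3 + 4 + 6 + 9 + 12 + 18 + ... + 438 + 657 + 876 + 1314 (17 divisors) = 4106
Since 4106 > 2628, 2628 is abundant.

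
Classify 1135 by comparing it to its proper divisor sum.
deficient

Proper divisors of 1135: sum = 1 + 5 + 227 = 233
Since 233 < 1135, 1135 is deficient.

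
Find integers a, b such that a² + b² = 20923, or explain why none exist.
Not possible

Factorization: 20923 = 7^3 × 61
By Fermat: n is sum of two squares iff every prime p ≡ 3 (mod 4) appears to even power.
Prime(s) ≡ 3 (mod 4) with odd exponent: [(7, 3)]
Therefore 20923 cannot be expressed as a² + b².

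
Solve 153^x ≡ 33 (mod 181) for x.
134

Baby-step giant-step with step n = ⌈√181⌉ = 14.
Baby steps 153^j mod 181 (j:value) for j=0..13: 0:1, 1:153, 2:60, 3:130, 4:161, 5:17, 6:67, 7:115, 8:38, 9:22, 10:108, 11:53, 12:145, 13:103.
Giant-step multiplier: 153^(-14) ≡ 153^(180-14) = 153^166 ≡ 166 (mod 181).
Giant steps γ_i = 33·166^i mod 181: γ_0=33, γ_1=48, γ_2=4, γ_3=121, γ_4=176, γ_5=75, γ_6=142, γ_7=42, γ_8=94, γ_9=38 (in table at j=8).
x = i·n + j = 9·14 + 8 = 134.
Check: 153^134 ≡ 33 (mod 181).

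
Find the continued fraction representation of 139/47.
[2; 1, 22, 2]

Euclidean algorithm steps:
139 = 2 × 47 + 45
47 = 1 × 45 + 2
45 = 22 × 2 + 1
2 = 2 × 1 + 0
Continued fraction: [2; 1, 22, 2]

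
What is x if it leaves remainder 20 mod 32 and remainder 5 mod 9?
212

Using Chinese Remainder Theorem:
M = 32 × 9 = 288
M1 = 9, M2 = 32
y1 = 9^(-1) mod 32 = 25
y2 = 32^(-1) mod 9 = 2
x = (20×9×25 + 5×32×2) mod 288 = 212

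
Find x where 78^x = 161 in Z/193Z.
110

Baby-step giant-step with step n = ⌈√193⌉ = 14.
Baby steps 78^j mod 193 (j:value) for j=0..13: 0:1, 1:78, 2:101, 3:158, 4:165, 5:132, 6:67, 7:15, 8:12, 9:164, 10:54, 11:159, 12:50, 13:40.
Giant-step multiplier: 78^(-14) ≡ 78^(192-14) = 78^178 ≡ 187 (mod 193).
Giant steps γ_i = 161·187^i mod 193: γ_0=161, γ_1=192, γ_2=6, γ_3=157, γ_4=23, γ_5=55, γ_6=56, γ_7=50 (in table at j=12).
x = i·n + j = 7·14 + 12 = 110.
Check: 78^110 ≡ 161 (mod 193).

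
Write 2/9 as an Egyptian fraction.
1/5 + 1/45

Greedy algorithm:
2/9: ceiling(9/2) = 5, use 1/5
1/45: ceiling(45/1) = 45, use 1/45
Result: 2/9 = 1/5 + 1/45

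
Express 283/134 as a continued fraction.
[2; 8, 1, 14]

Euclidean algorithm steps:
283 = 2 × 134 + 15
134 = 8 × 15 + 14
15 = 1 × 14 + 1
14 = 14 × 1 + 0
Continued fraction: [2; 8, 1, 14]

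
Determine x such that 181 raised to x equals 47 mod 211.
194

Baby-step giant-step with step n = ⌈√211⌉ = 15.
Baby steps 181^j mod 211 (j:value) for j=0..14: 0:1, 1:181, 2:56, 3:8, 4:182, 5:26, 6:64, 7:190, 8:208, 9:90, 10:43, 11:187, 12:87, 13:133, 14:19.
Giant-step multiplier: 181^(-15) ≡ 181^(210-15) = 181^195 ≡ 67 (mod 211).
Giant steps γ_i = 47·67^i mod 211: γ_0=47, γ_1=195, γ_2=194, γ_3=127, γ_4=69, γ_5=192, γ_6=204, γ_7=164, γ_8=16, γ_9=17, γ_10=84, γ_11=142, γ_12=19 (in table at j=14).
x = i·n + j = 12·15 + 14 = 194.
Check: 181^194 ≡ 47 (mod 211).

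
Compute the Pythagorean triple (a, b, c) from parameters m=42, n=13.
(1595, 1092, 1933)

Euclid's formula: a = m² - n², b = 2mn, c = m² + n²
m = 42, n = 13
a = 42² - 13² = 1764 - 169 = 1595
b = 2 × 42 × 13 = 1092
c = 42² + 13² = 1764 + 169 = 1933
Verification: 1595² + 1092² = 2544025 + 1192464 = 3736489 = 1933² ✓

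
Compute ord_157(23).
52

157 is prime, so ord(23) divides φ(157) = 156.
Divisors of 156: 1, 2, 3, 4, 6, 12, 13, 26, 39, 52, 78, 156.
Repeated squaring: 23^1 ≡ 23, 23^2 ≡ 58, 23^4 ≡ 67, 23^8 ≡ 93, 23^16 ≡ 14, 23^32 ≡ 39, 23^64 ≡ 108, 23^128 ≡ 46 (mod 157).
Test 23^d mod 157 for each divisor d in increasing order:
23^1 ≡ 23
23^2 ≡ 58
23^3 = 23^2·23^1 ≡ 78
23^4 ≡ 67
23^6 = 23^4·23^2 ≡ 118
23^12 = 23^8·23^4 ≡ 108
23^13 = 23^8·23^4·23^1 ≡ 129
23^26 = 23^16·23^8·23^2 ≡ 156
23^39 = 23^32·23^4·23^2·23^1 ≡ 28
23^52 = 23^32·23^16·23^4 ≡ 1  ← first divisor giving 1
The order is 52.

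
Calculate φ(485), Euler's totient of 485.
384

485 = 5 × 97
φ(n) = n × ∏(1 - 1/p) for each prime p dividing n
φ(485) = 485 × (1 - 1/5) × (1 - 1/97) = 384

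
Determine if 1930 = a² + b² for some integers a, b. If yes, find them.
9² + 43² (a=9, b=43)

Factorization: 1930 = 2 × 5 × 193
By Fermat: n is sum of two squares iff every prime p ≡ 3 (mod 4) appears to even power.
All primes ≡ 3 (mod 4) appear to even power.
Search a = 0, 1, 2, … for 1930 - a² a perfect square: first hit at a = 9: 1930 - 81 = 1849 = 43².
1930 = 9² + 43² = 81 + 1849 ✓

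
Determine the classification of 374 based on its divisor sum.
deficient

Proper divisors of 374: sum = 1 + 2 + 11 + 17 + 22 + 34 + 187 = 274
Since 274 < 374, 374 is deficient.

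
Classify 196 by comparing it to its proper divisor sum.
abundant

Proper divisors of 196: sum = 1 + 2 + 4 + 7 + 14 + 28 + 49 + 98 = 203
Since 203 > 196, 196 is abundant.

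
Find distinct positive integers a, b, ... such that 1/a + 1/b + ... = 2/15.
1/8 + 1/120

Greedy algorithm:
2/15: ceiling(15/2) = 8, use 1/8
1/120: ceiling(120/1) = 120, use 1/120
Result: 2/15 = 1/8 + 1/120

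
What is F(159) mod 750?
316

Matrix identity: Q^n = [[F_(n+1), F_n], [F_n, F_(n-1)]] with Q = [[1,1],[1,0]].
n = 159 = 10011111₂. Square-and-multiply, entries mod 750:
Q^1 = [[1,1],[1,0]]
Q^2 = (Q^1)² = [[2,1],[1,1]]
Q^4 = (Q^2)² = [[5,3],[3,2]]
Q^9 = (Q^4)²·Q = [[55,34],[34,21]]
Q^19 = (Q^9)²·Q = [[15,431],[431,334]]
Q^39 = (Q^19)²·Q = [[405,736],[736,419]]
Q^79 = (Q^39)²·Q = [[435,721],[721,464]]
Q^159 = (Q^79)²·Q = [[495,316],[316,179]]
F_159 mod 750 = Q^159[0][1] = 316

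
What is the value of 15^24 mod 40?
25

Repeated squaring. Binary of 24 = 11000.
15^1 ≡ 15 (mod 40); 15^2 ≡ 25 (mod 40); 15^4 ≡ 25 (mod 40); 15^8 ≡ 25 (mod 40); 15^16 ≡ 25 (mod 40)
15^24 = 15^8 × 15^16 ≡ 25 (mod 40)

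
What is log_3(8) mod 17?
10

Baby-step giant-step with step n = ⌈√17⌉ = 5.
Baby steps 3^j mod 17 (j:value) for j=0..4: 0:1, 1:3, 2:9, 3:10, 4:13.
Giant-step multiplier: 3^(-5) ≡ 3^(16-5) = 3^11 ≡ 7 (mod 17).
Giant steps γ_i = 8·7^i mod 17: γ_0=8, γ_1=5, γ_2=1 (in table at j=0).
x = i·n + j = 2·5 + 0 = 10.
Check: 3^10 ≡ 8 (mod 17).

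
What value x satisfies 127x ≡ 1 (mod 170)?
83

gcd(127, 170) = 1, so the inverse exists.
Extended Euclidean algorithm on (170, 127):
170 = 1 × 127 + 43  ⟹  43 = (1)·170 + (-1)·127
127 = 2 × 43 + 41  ⟹  41 = (-2)·170 + (3)·127
43 = 1 × 41 + 2  ⟹  2 = (3)·170 + (-4)·127
41 = 20 × 2 + 1  ⟹  1 = (-62)·170 + (83)·127
So (83)·127 ≡ 1 (mod 170), i.e. 127^(-1) ≡ 83 (mod 170).
Check: 127 × 83 = 10541 ≡ 1 (mod 170)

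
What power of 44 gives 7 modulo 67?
35

Baby-step giant-step with step n = ⌈√67⌉ = 9.
Baby steps 44^j mod 67 (j:value) for j=0..8: 0:1, 1:44, 2:60, 3:27, 4:49, 5:12, 6:59, 7:50, 8:56.
Giant-step multiplier: 44^(-9) ≡ 44^(66-9) = 44^57 ≡ 58 (mod 67).
Giant steps γ_i = 7·58^i mod 67: γ_0=7, γ_1=4, γ_2=31, γ_3=56 (in table at j=8).
x = i·n + j = 3·9 + 8 = 35.
Check: 44^35 ≡ 7 (mod 67).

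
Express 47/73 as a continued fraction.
[0; 1, 1, 1, 4, 5]

Euclidean algorithm steps:
47 = 0 × 73 + 47
73 = 1 × 47 + 26
47 = 1 × 26 + 21
26 = 1 × 21 + 5
21 = 4 × 5 + 1
5 = 5 × 1 + 0
Continued fraction: [0; 1, 1, 1, 4, 5]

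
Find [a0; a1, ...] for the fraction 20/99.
[0; 4, 1, 19]

Euclidean algorithm steps:
20 = 0 × 99 + 20
99 = 4 × 20 + 19
20 = 1 × 19 + 1
19 = 19 × 1 + 0
Continued fraction: [0; 4, 1, 19]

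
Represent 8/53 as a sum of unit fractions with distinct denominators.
1/7 + 1/124 + 1/46004

Greedy algorithm:
8/53: ceiling(53/8) = 7, use 1/7
3/371: ceiling(371/3) = 124, use 1/124
1/46004: ceiling(46004/1) = 46004, use 1/46004
Result: 8/53 = 1/7 + 1/124 + 1/46004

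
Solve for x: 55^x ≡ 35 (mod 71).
61

Baby-step giant-step with step n = ⌈√71⌉ = 9.
Baby steps 55^j mod 71 (j:value) for j=0..8: 0:1, 1:55, 2:43, 3:22, 4:3, 5:23, 6:58, 7:66, 8:9.
Giant-step multiplier: 55^(-9) ≡ 55^(70-9) = 55^61 ≡ 35 (mod 71).
Giant steps γ_i = 35·35^i mod 71: γ_0=35, γ_1=18, γ_2=62, γ_3=40, γ_4=51, γ_5=10, γ_6=66 (in table at j=7).
x = i·n + j = 6·9 + 7 = 61.
Check: 55^61 ≡ 35 (mod 71).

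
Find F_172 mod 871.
809

Matrix identity: Q^n = [[F_(n+1), F_n], [F_n, F_(n-1)]] with Q = [[1,1],[1,0]].
n = 172 = 10101100₂. Square-and-multiply, entries mod 871:
Q^1 = [[1,1],[1,0]]
Q^2 = (Q^1)² = [[2,1],[1,1]]
Q^5 = (Q^2)²·Q = [[8,5],[5,3]]
Q^10 = (Q^5)² = [[89,55],[55,34]]
Q^21 = (Q^10)²·Q = [[291,494],[494,668]]
Q^43 = (Q^21)²·Q = [[272,350],[350,793]]
Q^86 = (Q^43)² = [[509,833],[833,547]]
Q^172 = (Q^86)² = [[96,809],[809,158]]
F_172 mod 871 = Q^172[0][1] = 809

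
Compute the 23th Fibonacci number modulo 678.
181

Matrix identity: Q^n = [[F_(n+1), F_n], [F_n, F_(n-1)]] with Q = [[1,1],[1,0]].
n = 23 = 10111₂. Square-and-multiply, entries mod 678:
Q^1 = [[1,1],[1,0]]
Q^2 = (Q^1)² = [[2,1],[1,1]]
Q^5 = (Q^2)²·Q = [[8,5],[5,3]]
Q^11 = (Q^5)²·Q = [[144,89],[89,55]]
Q^23 = (Q^11)²·Q = [[264,181],[181,83]]
F_23 mod 678 = Q^23[0][1] = 181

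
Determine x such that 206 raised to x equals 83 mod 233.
57

Baby-step giant-step with step n = ⌈√233⌉ = 16.
Baby steps 206^j mod 233 (j:value) for j=0..15: 0:1, 1:206, 2:30, 3:122, 4:201, 5:165, 6:205, 7:57, 8:92, 9:79, 10:197, 11:40, 12:85, 13:35, 14:220, 15:118.
Giant-step multiplier: 206^(-16) ≡ 206^(232-16) = 206^216 ≡ 46 (mod 233).
Giant steps γ_i = 83·46^i mod 233: γ_0=83, γ_1=90, γ_2=179, γ_3=79 (in table at j=9).
x = i·n + j = 3·16 + 9 = 57.
Check: 206^57 ≡ 83 (mod 233).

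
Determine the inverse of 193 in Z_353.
214

gcd(193, 353) = 1, so the inverse exists.
Extended Euclidean algorithm on (353, 193):
353 = 1 × 193 + 160  ⟹  160 = (1)·353 + (-1)·193
193 = 1 × 160 + 33  ⟹  33 = (-1)·353 + (2)·193
160 = 4 × 33 + 28  ⟹  28 = (5)·353 + (-9)·193
33 = 1 × 28 + 5  ⟹  5 = (-6)·353 + (11)·193
28 = 5 × 5 + 3  ⟹  3 = (35)·353 + (-64)·193
5 = 1 × 3 + 2  ⟹  2 = (-41)·353 + (75)·193
3 = 1 × 2 + 1  ⟹  1 = (76)·353 + (-139)·193
So (-139)·193 ≡ 1 (mod 353), i.e. 193^(-1) ≡ -139 ≡ 214 (mod 353).
Check: 193 × 214 = 41302 ≡ 1 (mod 353)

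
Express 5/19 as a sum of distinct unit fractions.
1/4 + 1/76

Greedy algorithm:
5/19: ceiling(19/5) = 4, use 1/4
1/76: ceiling(76/1) = 76, use 1/76
Result: 5/19 = 1/4 + 1/76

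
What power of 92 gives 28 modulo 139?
116

Baby-step giant-step with step n = ⌈√139⌉ = 12.
Baby steps 92^j mod 139 (j:value) for j=0..11: 0:1, 1:92, 2:124, 3:10, 4:86, 5:128, 6:100, 7:26, 8:29, 9:27, 10:121, 11:12.
Giant-step multiplier: 92^(-12) ≡ 92^(138-12) = 92^126 ≡ 52 (mod 139).
Giant steps γ_i = 28·52^i mod 139: γ_0=28, γ_1=66, γ_2=96, γ_3=127, γ_4=71, γ_5=78, γ_6=25, γ_7=49, γ_8=46, γ_9=29 (in table at j=8).
x = i·n + j = 9·12 + 8 = 116.
Check: 92^116 ≡ 28 (mod 139).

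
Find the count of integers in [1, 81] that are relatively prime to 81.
54

81 = 3^4
φ(n) = n × ∏(1 - 1/p) for each prime p dividing n
φ(81) = 81 × (1 - 1/3) = 54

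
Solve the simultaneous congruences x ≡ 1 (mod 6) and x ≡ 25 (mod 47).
25

Using Chinese Remainder Theorem:
M = 6 × 47 = 282
M1 = 47, M2 = 6
y1 = 47^(-1) mod 6 = 5
y2 = 6^(-1) mod 47 = 8
x = (1×47×5 + 25×6×8) mod 282 = 25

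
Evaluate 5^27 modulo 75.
50

Repeated squaring. Binary of 27 = 11011.
5^1 ≡ 5 (mod 75); 5^2 ≡ 25 (mod 75); 5^4 ≡ 25 (mod 75); 5^8 ≡ 25 (mod 75); 5^16 ≡ 25 (mod 75)
5^27 = 5^1 × 5^2 × 5^8 × 5^16 ≡ 50 (mod 75)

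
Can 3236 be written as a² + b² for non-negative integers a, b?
10² + 56² (a=10, b=56)

Factorization: 3236 = 2^2 × 809
By Fermat: n is sum of two squares iff every prime p ≡ 3 (mod 4) appears to even power.
All primes ≡ 3 (mod 4) appear to even power.
Search a = 0, 1, 2, … for 3236 - a² a perfect square: first hit at a = 10: 3236 - 100 = 3136 = 56².
3236 = 10² + 56² = 100 + 3136 ✓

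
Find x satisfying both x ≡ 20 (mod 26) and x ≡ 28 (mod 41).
930

Using Chinese Remainder Theorem:
M = 26 × 41 = 1066
M1 = 41, M2 = 26
y1 = 41^(-1) mod 26 = 7
y2 = 26^(-1) mod 41 = 30
x = (20×41×7 + 28×26×30) mod 1066 = 930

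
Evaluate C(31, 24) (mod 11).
3

Using Lucas' theorem:
Write n=31 and k=24 in base 11:
n in base 11: [2, 9]
k in base 11: [2, 2]
C(31,24) mod 11 = ∏ C(n_i, k_i) mod 11
Digit binomials (mod 11): C(2,2) = 1; C(9,2) = 36 ≡ 3
Product: 1 × 3 = 3 ≡ 3 (mod 11)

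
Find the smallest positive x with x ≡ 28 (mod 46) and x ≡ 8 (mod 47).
948

Using Chinese Remainder Theorem:
M = 46 × 47 = 2162
M1 = 47, M2 = 46
y1 = 47^(-1) mod 46 = 1
y2 = 46^(-1) mod 47 = 46
x = (28×47×1 + 8×46×46) mod 2162 = 948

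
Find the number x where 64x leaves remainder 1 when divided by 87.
34

gcd(64, 87) = 1, so the inverse exists.
Extended Euclidean algorithm on (87, 64):
87 = 1 × 64 + 23  ⟹  23 = (1)·87 + (-1)·64
64 = 2 × 23 + 18  ⟹  18 = (-2)·87 + (3)·64
23 = 1 × 18 + 5  ⟹  5 = (3)·87 + (-4)·64
18 = 3 × 5 + 3  ⟹  3 = (-11)·87 + (15)·64
5 = 1 × 3 + 2  ⟹  2 = (14)·87 + (-19)·64
3 = 1 × 2 + 1  ⟹  1 = (-25)·87 + (34)·64
So (34)·64 ≡ 1 (mod 87), i.e. 64^(-1) ≡ 34 (mod 87).
Check: 64 × 34 = 2176 ≡ 1 (mod 87)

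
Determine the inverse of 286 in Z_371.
48

gcd(286, 371) = 1, so the inverse exists.
Extended Euclidean algorithm on (371, 286):
371 = 1 × 286 + 85  ⟹  85 = (1)·371 + (-1)·286
286 = 3 × 85 + 31  ⟹  31 = (-3)·371 + (4)·286
85 = 2 × 31 + 23  ⟹  23 = (7)·371 + (-9)·286
31 = 1 × 23 + 8  ⟹  8 = (-10)·371 + (13)·286
23 = 2 × 8 + 7  ⟹  7 = (27)·371 + (-35)·286
8 = 1 × 7 + 1  ⟹  1 = (-37)·371 + (48)·286
So (48)·286 ≡ 1 (mod 371), i.e. 286^(-1) ≡ 48 (mod 371).
Check: 286 × 48 = 13728 ≡ 1 (mod 371)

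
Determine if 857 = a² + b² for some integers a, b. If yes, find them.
4² + 29² (a=4, b=29)

Factorization: 857 = 857
By Fermat: n is sum of two squares iff every prime p ≡ 3 (mod 4) appears to even power.
All primes ≡ 3 (mod 4) appear to even power.
Search a = 0, 1, 2, … for 857 - a² a perfect square: first hit at a = 4: 857 - 16 = 841 = 29².
857 = 4² + 29² = 16 + 841 ✓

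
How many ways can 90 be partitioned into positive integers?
56634173

p(n) counts ways to write n as a sum of positive integers (order ignored).
Euler's pentagonal recurrence: p(k) = p(k-1) + p(k-2) - p(k-5) - p(k-7) + p(k-12) + p(k-15) - ... (offsets j(3j∓1)/2, signs ++--, p(0)=1, p(<0)=0).
DP table for k = 0..89: p(0)=1, p(1)=1, p(2)=2, p(3)=3, p(4)=5, p(5)=7, p(6)=11, p(7)=15, p(8)=22, p(9)=30, p(10)=42, p(11)=56, p(12)=77, p(13)=101, p(14)=135, p(15)=176, p(16)=231, p(17)=297, p(18)=385, p(19)=490, p(20)=627, p(21)=792, p(22)=1002, p(23)=1255, p(24)=1575, p(25)=1958, p(26)=2436, p(27)=3010, p(28)=3718, p(29)=4565, p(30)=5604, p(31)=6842, p(32)=8349, p(33)=10143, p(34)=12310, p(35)=14883, p(36)=17977, p(37)=21637, p(38)=26015, p(39)=31185, p(40)=37338, p(41)=44583, p(42)=53174, p(43)=63261, p(44)=75175, p(45)=89134, p(46)=105558, p(47)=124754, p(48)=147273, p(49)=173525, p(50)=204226, p(51)=239943, p(52)=281589, p(53)=329931, p(54)=386155, p(55)=451276, p(56)=526823, p(57)=614154, p(58)=715220, p(59)=831820, p(60)=966467, p(61)=1121505, p(62)=1300156, p(63)=1505499, p(64)=1741630, p(65)=2012558, p(66)=2323520, p(67)=2679689, p(68)=3087735, p(69)=3554345, p(70)=4087968, p(71)=4697205, p(72)=5392783, p(73)=6185689, p(74)=7089500, p(75)=8118264, p(76)=9289091, p(77)=10619863, p(78)=12132164, p(79)=13848650, p(80)=15796476, p(81)=18004327, p(82)=20506255, p(83)=23338469, p(84)=26543660, p(85)=30167357, p(86)=34262962, p(87)=38887673, p(88)=44108109, p(89)=49995925.
Final step: p(90) = p(89) + p(88) - p(85) - p(83) + p(78) + p(75) - p(68) - p(64) + p(55) + p(50) - p(39) - p(33) + p(20) + p(13)
= 49995925 + 44108109 - 30167357 - 23338469 + 12132164 + 8118264 - 3087735 - 1741630 + 451276 + 204226 - 31185 - 10143 + 627 + 101
= 56634173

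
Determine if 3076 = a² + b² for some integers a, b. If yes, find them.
24² + 50² (a=24, b=50)

Factorization: 3076 = 2^2 × 769
By Fermat: n is sum of two squares iff every prime p ≡ 3 (mod 4) appears to even power.
All primes ≡ 3 (mod 4) appear to even power.
Search a = 0, 1, 2, … for 3076 - a² a perfect square: first hit at a = 24: 3076 - 576 = 2500 = 50².
3076 = 24² + 50² = 576 + 2500 ✓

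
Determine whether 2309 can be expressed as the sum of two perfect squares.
10² + 47² (a=10, b=47)

Factorization: 2309 = 2309
By Fermat: n is sum of two squares iff every prime p ≡ 3 (mod 4) appears to even power.
All primes ≡ 3 (mod 4) appear to even power.
Search a = 0, 1, 2, … for 2309 - a² a perfect square: first hit at a = 10: 2309 - 100 = 2209 = 47².
2309 = 10² + 47² = 100 + 2209 ✓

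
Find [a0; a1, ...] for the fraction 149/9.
[16; 1, 1, 4]

Euclidean algorithm steps:
149 = 16 × 9 + 5
9 = 1 × 5 + 4
5 = 1 × 4 + 1
4 = 4 × 1 + 0
Continued fraction: [16; 1, 1, 4]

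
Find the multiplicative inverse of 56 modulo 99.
23

gcd(56, 99) = 1, so the inverse exists.
Extended Euclidean algorithm on (99, 56):
99 = 1 × 56 + 43  ⟹  43 = (1)·99 + (-1)·56
56 = 1 × 43 + 13  ⟹  13 = (-1)·99 + (2)·56
43 = 3 × 13 + 4  ⟹  4 = (4)·99 + (-7)·56
13 = 3 × 4 + 1  ⟹  1 = (-13)·99 + (23)·56
So (23)·56 ≡ 1 (mod 99), i.e. 56^(-1) ≡ 23 (mod 99).
Check: 56 × 23 = 1288 ≡ 1 (mod 99)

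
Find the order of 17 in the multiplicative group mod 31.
30

31 is prime, so ord(17) divides φ(31) = 30.
Divisors of 30: 1, 2, 3, 5, 6, 10, 15, 30.
Repeated squaring: 17^1 ≡ 17, 17^2 ≡ 10, 17^4 ≡ 7, 17^8 ≡ 18, 17^16 ≡ 14 (mod 31).
Test 17^d mod 31 for each divisor d in increasing order:
17^1 ≡ 17
17^2 ≡ 10
17^3 = 17^2·17^1 ≡ 15
17^5 = 17^4·17^1 ≡ 26
17^6 = 17^4·17^2 ≡ 8
17^10 = 17^8·17^2 ≡ 25
17^15 = 17^8·17^4·17^2·17^1 ≡ 30
17^30 = 17^16·17^8·17^4·17^2 ≡ 1  ← first divisor giving 1
The order is 30.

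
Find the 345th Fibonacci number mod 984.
610

Matrix identity: Q^n = [[F_(n+1), F_n], [F_n, F_(n-1)]] with Q = [[1,1],[1,0]].
n = 345 = 101011001₂. Square-and-multiply, entries mod 984:
Q^1 = [[1,1],[1,0]]
Q^2 = (Q^1)² = [[2,1],[1,1]]
Q^5 = (Q^2)²·Q = [[8,5],[5,3]]
Q^10 = (Q^5)² = [[89,55],[55,34]]
Q^21 = (Q^10)²·Q = [[983,122],[122,861]]
Q^43 = (Q^21)²·Q = [[741,125],[125,616]]
Q^86 = (Q^43)² = [[874,377],[377,497]]
Q^172 = (Q^86)² = [[725,267],[267,458]]
Q^345 = (Q^172)²·Q = [[607,610],[610,981]]
F_345 mod 984 = Q^345[0][1] = 610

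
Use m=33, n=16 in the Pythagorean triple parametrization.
(833, 1056, 1345)

Euclid's formula: a = m² - n², b = 2mn, c = m² + n²
m = 33, n = 16
a = 33² - 16² = 1089 - 256 = 833
b = 2 × 33 × 16 = 1056
c = 33² + 16² = 1089 + 256 = 1345
Verification: 833² + 1056² = 693889 + 1115136 = 1809025 = 1345² ✓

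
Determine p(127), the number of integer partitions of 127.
3913864295

p(n) counts ways to write n as a sum of positive integers (order ignored).
Euler's pentagonal recurrence: p(k) = p(k-1) + p(k-2) - p(k-5) - p(k-7) + p(k-12) + p(k-15) - ... (offsets j(3j∓1)/2, signs ++--, p(0)=1, p(<0)=0).
DP table for k = 0..126: p(0)=1, p(1)=1, p(2)=2, p(3)=3, p(4)=5, p(5)=7, p(6)=11, p(7)=15, p(8)=22, p(9)=30, p(10)=42, p(11)=56, p(12)=77, p(13)=101, p(14)=135, p(15)=176, p(16)=231, p(17)=297, p(18)=385, p(19)=490, p(20)=627, p(21)=792, p(22)=1002, p(23)=1255, p(24)=1575, p(25)=1958, p(26)=2436, p(27)=3010, p(28)=3718, p(29)=4565, p(30)=5604, p(31)=6842, p(32)=8349, p(33)=10143, p(34)=12310, p(35)=14883, p(36)=17977, p(37)=21637, p(38)=26015, p(39)=31185, p(40)=37338, p(41)=44583, p(42)=53174, p(43)=63261, p(44)=75175, p(45)=89134, p(46)=105558, p(47)=124754, p(48)=147273, p(49)=173525, p(50)=204226, p(51)=239943, p(52)=281589, p(53)=329931, p(54)=386155, p(55)=451276, p(56)=526823, p(57)=614154, p(58)=715220, p(59)=831820, p(60)=966467, p(61)=1121505, p(62)=1300156, p(63)=1505499, p(64)=1741630, p(65)=2012558, p(66)=2323520, p(67)=2679689, p(68)=3087735, p(69)=3554345, p(70)=4087968, p(71)=4697205, p(72)=5392783, p(73)=6185689, p(74)=7089500, p(75)=8118264, p(76)=9289091, p(77)=10619863, p(78)=12132164, p(79)=13848650, p(80)=15796476, p(81)=18004327, p(82)=20506255, p(83)=23338469, p(84)=26543660, p(85)=30167357, p(86)=34262962, p(87)=38887673, p(88)=44108109, p(89)=49995925, p(90)=56634173, p(91)=64112359, p(92)=72533807, p(93)=82010177, p(94)=92669720, p(95)=104651419, p(96)=118114304, p(97)=133230930, p(98)=150198136, p(99)=169229875, p(100)=190569292, p(101)=214481126, p(102)=241265379, p(103)=271248950, p(104)=304801365, p(105)=342325709, p(106)=384276336, p(107)=431149389, p(108)=483502844, p(109)=541946240, p(110)=607163746, p(111)=679903203, p(112)=761002156, p(113)=851376628, p(114)=952050665, p(115)=1064144451, p(116)=1188908248, p(117)=1327710076, p(118)=1482074143, p(119)=1653668665, p(120)=1844349560, p(121)=2056148051, p(122)=2291320912, p(123)=2552338241, p(124)=2841940500, p(125)=3163127352, p(126)=3519222692.
Final step: p(127) = p(126) + p(125) - p(122) - p(120) + p(115) + p(112) - p(105) - p(101) + p(92) + p(87) - p(76) - p(70) + p(57) + p(50) - p(35) - p(27) + p(10) + p(1)
= 3519222692 + 3163127352 - 2291320912 - 1844349560 + 1064144451 + 761002156 - 342325709 - 214481126 + 72533807 + 38887673 - 9289091 - 4087968 + 614154 + 204226 - 14883 - 3010 + 42 + 1
= 3913864295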